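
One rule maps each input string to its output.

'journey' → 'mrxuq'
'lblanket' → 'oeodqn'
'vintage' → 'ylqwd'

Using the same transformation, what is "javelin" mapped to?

Rule — shift every letter 3 places forward in the alphabet (wrapping around), then delete the last 2 characters.
On "javelin": the first step gives "mdyholq", and the second then gives "mdyho".

mdyho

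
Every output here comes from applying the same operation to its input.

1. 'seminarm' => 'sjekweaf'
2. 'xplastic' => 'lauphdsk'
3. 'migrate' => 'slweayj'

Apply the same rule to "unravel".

Rule — move the last 3 characters to the front (rotate right by 3), then shift every letter 8 places backward in the alphabet (wrapping around).
On "unravel": the first step gives "velunra", and the second then gives "nwdmfjs".

nwdmfjs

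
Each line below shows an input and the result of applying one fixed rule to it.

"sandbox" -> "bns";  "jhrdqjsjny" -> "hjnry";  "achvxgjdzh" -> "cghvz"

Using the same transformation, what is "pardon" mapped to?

Each output is the input with this applied: sort the characters into alphabetical order, then keep every other character starting from the second (positions 2nd, 4th, 6th, ...).
Applying both steps to "pardon": "adnopr", then "dor".

dor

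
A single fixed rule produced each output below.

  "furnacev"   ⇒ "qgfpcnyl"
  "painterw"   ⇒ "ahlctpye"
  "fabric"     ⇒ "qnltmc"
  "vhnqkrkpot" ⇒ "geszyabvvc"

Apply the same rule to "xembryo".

Rule — shift every letter 11 places forward in the alphabet (wrapping around), then take characters alternately from the front and the back (1st, last, 2nd, 2nd-last, ...).
On "xembryo": the first step gives "ipxmcjz", and the second then gives "izpjxcm".

izpjxcm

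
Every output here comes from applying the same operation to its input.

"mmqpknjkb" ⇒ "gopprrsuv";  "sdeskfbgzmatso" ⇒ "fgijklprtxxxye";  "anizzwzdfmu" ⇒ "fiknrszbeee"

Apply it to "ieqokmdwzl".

ijnpqrtvbe

The transformation: sort the characters into alphabetical order, then shift every letter 5 places forward in the alphabet (wrapping around).
For "ieqokmdwzl", step one produces "deiklmoqwz"; step two turns that into "ijnpqrtvbe".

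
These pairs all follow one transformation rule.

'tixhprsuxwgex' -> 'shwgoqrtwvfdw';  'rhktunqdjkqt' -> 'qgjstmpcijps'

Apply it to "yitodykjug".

Each output is the input with this applied: shift every letter 1 place backward in the alphabet (wrapping around).
Applying that to "yitodykjug" gives "xhsncxjitf".

xhsncxjitf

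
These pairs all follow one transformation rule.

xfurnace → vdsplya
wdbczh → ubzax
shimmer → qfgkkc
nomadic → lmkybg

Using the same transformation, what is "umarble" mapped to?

skypzj

Rule — shift every letter 2 places backward in the alphabet (wrapping around), then delete the last character.
Starting from "umarble": after the first operation, "skypzjc"; after the second, "skypzj".
(Check on "shimmer": → "qfgkkcp" → "qfgkkc" ✓)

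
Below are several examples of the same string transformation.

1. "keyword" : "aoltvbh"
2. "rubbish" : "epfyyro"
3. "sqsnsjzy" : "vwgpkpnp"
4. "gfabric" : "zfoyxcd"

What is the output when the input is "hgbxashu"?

repxuyde

Rule — shift every letter 3 places backward in the alphabet (wrapping around), then reverse the string.
Applying both steps to "hgbxashu": "edyuxper", then "repxuyde".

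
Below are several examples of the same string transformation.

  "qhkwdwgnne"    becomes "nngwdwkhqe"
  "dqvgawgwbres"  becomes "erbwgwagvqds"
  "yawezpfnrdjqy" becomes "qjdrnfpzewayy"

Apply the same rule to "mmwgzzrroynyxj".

Rule — move the last character to the front, then reverse the string.
Working it through for "mmwgzzrroynyxj": intermediate "jmmwgzzrroynyx", final "xynyorrzzgwmmj".

xynyorrzzgwmmj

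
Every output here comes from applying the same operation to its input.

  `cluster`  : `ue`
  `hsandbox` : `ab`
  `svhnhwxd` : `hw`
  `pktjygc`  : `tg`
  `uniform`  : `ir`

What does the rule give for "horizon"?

The pattern: keep one character in every 3, starting at position 3 (positions 3rd, 6th, 9th, ...).
Doing the same to "horizon": "ro".

ro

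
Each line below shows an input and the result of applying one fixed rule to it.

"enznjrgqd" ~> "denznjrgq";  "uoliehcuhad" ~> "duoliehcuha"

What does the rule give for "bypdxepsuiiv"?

In each case the input is transformed by: move the last character to the front.
"bypdxepsuiiv" → "vbypdxepsuii".

vbypdxepsuii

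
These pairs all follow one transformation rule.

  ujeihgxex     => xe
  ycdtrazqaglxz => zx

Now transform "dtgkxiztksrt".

tr

Each output is the input with this applied: reverse the string, then keep only the first 2 characters.
On "dtgkxiztksrt": the first step gives "trsktzixkgtd", and the second then gives "tr".
(Check on "ycdtrazqaglxz": → "zxlgaqzartdcy" → "zx" ✓)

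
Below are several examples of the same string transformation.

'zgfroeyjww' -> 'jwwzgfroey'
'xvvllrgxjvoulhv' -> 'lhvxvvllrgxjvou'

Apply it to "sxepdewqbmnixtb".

In each case the input is transformed by: move the last 3 characters to the front (rotate right by 3).
On "sxepdewqbmnixtb" that produces "xtbsxepdewqbmni".

xtbsxepdewqbmni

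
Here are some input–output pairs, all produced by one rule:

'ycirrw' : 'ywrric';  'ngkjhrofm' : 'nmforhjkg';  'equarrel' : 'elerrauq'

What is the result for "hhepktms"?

hsmtkpeh

In each case the input is transformed by: move the first character to the end, then reverse the string.
For "hhepktms", step one produces "hepktmsh"; step two turns that into "hsmtkpeh".
(Check on "equarrel": → "quarrele" → "elerrauq" ✓)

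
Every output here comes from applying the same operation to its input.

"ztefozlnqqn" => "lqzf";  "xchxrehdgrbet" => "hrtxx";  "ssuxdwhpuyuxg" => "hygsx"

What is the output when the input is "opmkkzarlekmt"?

The rule is to keep one character in every 3, starting at position 1 (positions 1st, 4th, 7th, ...), then move the first 2 characters to the end (rotate left by 2).
"opmkkzarlekmt" → "okaet" → "aetok".

aetok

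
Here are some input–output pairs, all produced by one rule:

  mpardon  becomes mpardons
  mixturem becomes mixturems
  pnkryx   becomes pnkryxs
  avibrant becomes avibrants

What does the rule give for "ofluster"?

oflusters

The transformation: append "s".
So "ofluster" becomes "oflusters".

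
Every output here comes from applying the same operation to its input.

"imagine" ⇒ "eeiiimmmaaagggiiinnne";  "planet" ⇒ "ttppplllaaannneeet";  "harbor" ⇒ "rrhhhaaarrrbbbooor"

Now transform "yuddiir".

rryyyuuuddddddiiiiiir

What's happening: repeat every character 3 times, then move the last 2 characters to the front (rotate right by 2).
On "yuddiir": the first step gives "yyyuuuddddddiiiiiirrr", and the second then gives "rryyyuuuddddddiiiiiir".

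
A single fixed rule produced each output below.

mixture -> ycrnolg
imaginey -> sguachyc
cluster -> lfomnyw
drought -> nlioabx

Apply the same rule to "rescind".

The rule is to shift every letter 6 places backward in the alphabet (wrapping around), then swap the first and last characters.
Working it through for "rescind": intermediate "lymwchx", final "xymwchl".

xymwchl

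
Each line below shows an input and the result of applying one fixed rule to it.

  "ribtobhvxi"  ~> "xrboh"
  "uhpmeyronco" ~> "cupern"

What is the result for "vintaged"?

evna

What's happening: move the last 2 characters to the front (rotate right by 2), then keep every other character starting from the first (positions 1st, 3rd, 5th, ...).
For "vintaged", step one produces "edvintag"; step two turns that into "evna".
(Check on "uhpmeyronco": → "couhpmeyron" → "cupern" ✓)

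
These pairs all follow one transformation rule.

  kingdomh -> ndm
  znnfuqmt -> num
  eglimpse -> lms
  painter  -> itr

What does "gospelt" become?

Rule — delete the first 2 characters, then keep every other character starting from the first (positions 1st, 3rd, 5th, ...).
On "gospelt": the first step gives "spelt", and the second then gives "set".

set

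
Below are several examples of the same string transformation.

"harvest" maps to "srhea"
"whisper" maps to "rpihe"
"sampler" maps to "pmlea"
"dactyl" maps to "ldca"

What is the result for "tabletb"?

In each case the input is transformed by: sort the characters into reverse alphabetical order, then delete the first 2 characters.
Working it through for "tabletb": intermediate "ttlebba", final "lebba".

lebba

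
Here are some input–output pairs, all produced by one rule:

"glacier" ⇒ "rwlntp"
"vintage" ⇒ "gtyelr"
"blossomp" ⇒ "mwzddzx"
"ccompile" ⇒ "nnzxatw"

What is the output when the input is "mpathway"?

What's happening: shift every letter 11 places forward in the alphabet (wrapping around), then delete the last character.
On "mpathway": the first step gives "xaleshlj", and the second then gives "xaleshl".

xaleshl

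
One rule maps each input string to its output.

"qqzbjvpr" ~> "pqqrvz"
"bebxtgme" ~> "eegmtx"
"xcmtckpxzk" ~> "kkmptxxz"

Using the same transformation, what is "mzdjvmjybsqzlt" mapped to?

jjlmmqstvyzz

Rule — sort the characters into alphabetical order, then delete the first 2 characters.
Applying both steps to "mzdjvmjybsqzlt": "bdjjlmmqstvyzz", then "jjlmmqstvyzz".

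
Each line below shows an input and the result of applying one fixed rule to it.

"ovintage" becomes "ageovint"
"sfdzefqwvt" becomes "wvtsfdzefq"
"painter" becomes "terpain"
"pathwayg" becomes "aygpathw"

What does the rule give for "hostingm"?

ngmhosti

The pattern: move the last 3 characters to the front (rotate right by 3).
Applying that to "hostingm" gives "ngmhosti".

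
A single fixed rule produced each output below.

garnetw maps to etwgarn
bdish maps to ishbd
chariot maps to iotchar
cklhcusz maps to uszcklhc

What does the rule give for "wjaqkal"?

Rule — move the last 3 characters to the front (rotate right by 3).
So "wjaqkal" becomes "kalwjaq".

kalwjaq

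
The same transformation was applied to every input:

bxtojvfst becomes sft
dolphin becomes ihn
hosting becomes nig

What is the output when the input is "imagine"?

nie

The pattern: swap each adjacent pair of characters (1↔2, 3↔4, ...), then keep only the last 3 characters.
Doing the same to "imagine": "nie".
(Check on "bxtojvfst": → "xbotvjsft" → "sft" ✓)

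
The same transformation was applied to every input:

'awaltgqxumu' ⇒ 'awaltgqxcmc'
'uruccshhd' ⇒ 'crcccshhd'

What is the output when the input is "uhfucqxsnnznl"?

Each output is the input with this applied: replace every "u" with "c".
"uhfucqxsnnznl" → "chfccqxsnnznl".

chfccqxsnnznl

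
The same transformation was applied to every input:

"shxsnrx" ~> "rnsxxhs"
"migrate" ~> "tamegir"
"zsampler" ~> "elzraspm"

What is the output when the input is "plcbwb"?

What's happening: move the last 3 characters to the front (rotate right by 3), then swap each adjacent pair of characters (1↔2, 3↔4, ...).
"plcbwb" → "bwbplc" → "wbpbcl".

wbpbcl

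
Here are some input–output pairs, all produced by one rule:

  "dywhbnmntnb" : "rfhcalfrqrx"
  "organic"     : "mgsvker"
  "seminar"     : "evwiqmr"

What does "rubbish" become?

wlvyffm

The rule is to shift every letter 4 places forward in the alphabet (wrapping around), then move the last 2 characters to the front (rotate right by 2).
Applying both steps to "rubbish": "vyffmwl", then "wlvyffm".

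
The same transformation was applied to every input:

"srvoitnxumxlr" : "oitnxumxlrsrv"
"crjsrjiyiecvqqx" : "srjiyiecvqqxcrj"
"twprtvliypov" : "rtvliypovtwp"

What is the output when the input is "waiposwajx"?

What's happening: move the first 3 characters to the end (rotate left by 3).
Doing the same to "waiposwajx": "poswajxwai".

poswajxwai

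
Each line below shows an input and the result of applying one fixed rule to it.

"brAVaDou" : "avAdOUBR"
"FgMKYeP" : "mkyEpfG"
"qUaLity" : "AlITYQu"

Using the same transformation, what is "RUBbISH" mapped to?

bBishru

Rule — flip the case of every letter, then move the first 2 characters to the end (rotate left by 2).
"RUBbISH" → "rubBish" → "bBishru".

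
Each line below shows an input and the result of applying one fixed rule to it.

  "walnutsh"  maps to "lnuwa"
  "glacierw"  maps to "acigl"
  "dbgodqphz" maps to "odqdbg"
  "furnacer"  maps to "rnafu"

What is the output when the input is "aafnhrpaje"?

In each case the input is transformed by: delete the last 3 characters, then move the last 3 characters to the front (rotate right by 3).
On "aafnhrpaje": the first step gives "aafnhrp", and the second then gives "hrpaafn".

hrpaafn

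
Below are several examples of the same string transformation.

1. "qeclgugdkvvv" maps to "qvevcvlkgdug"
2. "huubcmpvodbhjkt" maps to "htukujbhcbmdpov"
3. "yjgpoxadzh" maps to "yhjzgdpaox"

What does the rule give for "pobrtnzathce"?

The pattern: take characters alternately from the front and the back (1st, last, 2nd, 2nd-last, ...).
"pobrtnzathce" → "peocbhrttanz".

peocbhrttanz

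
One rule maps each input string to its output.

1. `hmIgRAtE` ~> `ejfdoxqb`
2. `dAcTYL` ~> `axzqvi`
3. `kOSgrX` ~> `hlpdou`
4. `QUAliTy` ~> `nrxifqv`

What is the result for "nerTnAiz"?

kboqkxfw

In each case the input is transformed by: shift every letter 3 places backward in the alphabet (wrapping around), then convert every letter to lowercase.
Starting from "nerTnAiz": after the first operation, "kboQkXfw"; after the second, "kboqkxfw".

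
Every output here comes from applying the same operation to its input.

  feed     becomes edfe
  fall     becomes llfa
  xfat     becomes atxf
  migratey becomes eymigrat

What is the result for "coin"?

In each case the input is transformed by: move the last 2 characters to the front (rotate right by 2).
Doing the same to "coin": "inco".

inco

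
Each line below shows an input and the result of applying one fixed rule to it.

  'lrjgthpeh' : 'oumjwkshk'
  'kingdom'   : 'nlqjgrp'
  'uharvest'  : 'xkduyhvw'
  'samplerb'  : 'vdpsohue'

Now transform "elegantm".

hohjdqwp

Rule — shift every letter 3 places forward in the alphabet (wrapping around).
Applying that to "elegantm" gives "hohjdqwp".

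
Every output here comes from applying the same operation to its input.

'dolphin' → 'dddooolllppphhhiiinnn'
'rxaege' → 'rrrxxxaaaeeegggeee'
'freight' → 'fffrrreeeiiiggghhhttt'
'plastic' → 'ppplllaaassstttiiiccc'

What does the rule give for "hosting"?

In each case the input is transformed by: repeat every character 3 times.
For "hosting" the result is "hhhooossstttiiinnnggg".

hhhooossstttiiinnnggg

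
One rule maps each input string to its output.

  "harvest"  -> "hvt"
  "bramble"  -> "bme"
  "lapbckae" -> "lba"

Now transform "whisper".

wsr

Each output is the input with this applied: keep one character in every 3, starting at position 1 (positions 1st, 4th, 7th, ...).
On "whisper" that produces "wsr".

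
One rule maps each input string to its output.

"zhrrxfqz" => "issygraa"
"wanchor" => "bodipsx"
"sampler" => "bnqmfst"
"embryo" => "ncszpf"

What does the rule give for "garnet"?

The transformation: shift every letter 1 place forward in the alphabet (wrapping around), then move the first character to the end.
For "garnet", step one produces "hbsofu"; step two turns that into "bsofuh".

bsofuh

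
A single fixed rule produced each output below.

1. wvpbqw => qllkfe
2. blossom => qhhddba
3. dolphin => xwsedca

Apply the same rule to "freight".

Looking at the pairs, the operation is to shift every letter 11 places backward in the alphabet (wrapping around), then sort the characters into reverse alphabetical order.
"freight" → "ugtxvwi" → "xwvutig".

xwvutig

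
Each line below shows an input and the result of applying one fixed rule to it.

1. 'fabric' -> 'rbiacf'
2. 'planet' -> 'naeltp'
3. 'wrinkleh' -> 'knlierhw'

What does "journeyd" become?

nreuyodj

In each case the input is transformed by: swap the front and back halves of the string, then take characters alternately from the front and the back (1st, last, 2nd, 2nd-last, ...).
"journeyd" → "neydjour" → "nreuyodj".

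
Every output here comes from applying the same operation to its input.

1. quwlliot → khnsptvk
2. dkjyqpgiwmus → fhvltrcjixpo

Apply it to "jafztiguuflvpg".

Each output is the input with this applied: swap the front and back halves of the string, then shift every letter 1 place backward in the alphabet (wrapping around).
For "jafztiguuflvpg", step one produces "uuflvpgjafztig"; step two turns that into "ttekuofizeyshf".

ttekuofizeyshf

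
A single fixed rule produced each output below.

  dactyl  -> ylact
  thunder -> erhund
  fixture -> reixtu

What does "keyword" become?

rdeywo

The pattern: delete the first character, then move the last 2 characters to the front (rotate right by 2).
"keyword" → "rdeywo".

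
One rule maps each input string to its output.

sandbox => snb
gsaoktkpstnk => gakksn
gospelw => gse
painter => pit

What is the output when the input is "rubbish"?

What's happening: swap each adjacent pair of characters (1↔2, 3↔4, ...), then keep every other character starting from the second (positions 2nd, 4th, 6th, ...).
On "rubbish": the first step gives "urbbsih", and the second then gives "rbi".
(Check on "gsaoktkpstnk": → "sgoatkpktskn" → "gakksn" ✓)

rbi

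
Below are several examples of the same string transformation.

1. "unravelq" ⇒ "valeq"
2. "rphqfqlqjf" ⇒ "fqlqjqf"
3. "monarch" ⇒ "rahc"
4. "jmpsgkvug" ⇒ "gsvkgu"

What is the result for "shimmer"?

In each case the input is transformed by: delete the first 3 characters, then swap each adjacent pair of characters (1↔2, 3↔4, ...).
For "shimmer", step one produces "mmer"; step two turns that into "mmre".

mmre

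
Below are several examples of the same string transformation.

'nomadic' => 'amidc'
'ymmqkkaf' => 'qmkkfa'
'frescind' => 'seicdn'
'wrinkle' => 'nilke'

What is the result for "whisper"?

siepr

What's happening: delete the first 2 characters, then swap each adjacent pair of characters (1↔2, 3↔4, ...).
On "whisper": the first step gives "isper", and the second then gives "siepr".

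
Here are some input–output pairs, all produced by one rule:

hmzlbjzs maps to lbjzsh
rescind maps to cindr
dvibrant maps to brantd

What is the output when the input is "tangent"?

gentt

Looking at the pairs, the operation is to move the first character to the end, then delete the first 2 characters.
For "tangent" the result is "gentt".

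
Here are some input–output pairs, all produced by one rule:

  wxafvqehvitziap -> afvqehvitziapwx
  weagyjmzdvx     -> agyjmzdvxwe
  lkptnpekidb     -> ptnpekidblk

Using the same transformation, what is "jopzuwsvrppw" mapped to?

pzuwsvrppwjo

The pattern: move the first 2 characters to the end (rotate left by 2).
For "jopzuwsvrppw" the result is "pzuwsvrppwjo".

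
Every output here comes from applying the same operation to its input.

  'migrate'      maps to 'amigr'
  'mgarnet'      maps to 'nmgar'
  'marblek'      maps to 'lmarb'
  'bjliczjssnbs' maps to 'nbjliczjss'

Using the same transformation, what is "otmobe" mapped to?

The pattern: delete the last 2 characters, then move the last character to the front.
"otmobe" → "ootm".

ootm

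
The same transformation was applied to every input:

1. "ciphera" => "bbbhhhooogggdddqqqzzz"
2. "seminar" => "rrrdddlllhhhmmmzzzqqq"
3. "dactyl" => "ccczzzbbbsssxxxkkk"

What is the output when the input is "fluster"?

Each output is the input with this applied: shift every letter 1 place backward in the alphabet (wrapping around), then repeat every character 3 times.
Applying both steps to "fluster": "ektrsdq", then "eeekkktttrrrsssdddqqq".
(Check on "ciphera": → "bhogdqz" → "bbbhhhooogggdddqqqzzz" ✓)

eeekkktttrrrsssdddqqq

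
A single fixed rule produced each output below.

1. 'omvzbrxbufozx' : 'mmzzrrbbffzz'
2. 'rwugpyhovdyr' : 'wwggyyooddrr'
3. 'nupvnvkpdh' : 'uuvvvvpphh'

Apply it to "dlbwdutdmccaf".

llwwuuddccaa

In each case the input is transformed by: keep every other character starting from the second (positions 2nd, 4th, 6th, ...), then double every character.
Doing the same to "dlbwdutdmccaf": "llwwuuddccaa".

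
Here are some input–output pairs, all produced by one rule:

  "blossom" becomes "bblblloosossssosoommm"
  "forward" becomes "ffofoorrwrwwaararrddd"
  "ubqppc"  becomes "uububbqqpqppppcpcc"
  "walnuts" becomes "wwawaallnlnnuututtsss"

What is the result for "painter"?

Looking at the pairs, the operation is to repeat every character 3 times, then swap each adjacent pair of characters (1↔2, 3↔4, ...).
On "painter": the first step gives "pppaaaiiinnnttteeerrr", and the second then gives "ppapaaiininntteteerrr".

ppapaaiininntteteerrr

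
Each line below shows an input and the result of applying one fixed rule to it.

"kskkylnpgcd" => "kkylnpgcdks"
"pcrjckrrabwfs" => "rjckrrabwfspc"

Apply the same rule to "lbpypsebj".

The pattern: move the first 2 characters to the end (rotate left by 2).
For "lbpypsebj" the result is "pypsebjlb".

pypsebjlb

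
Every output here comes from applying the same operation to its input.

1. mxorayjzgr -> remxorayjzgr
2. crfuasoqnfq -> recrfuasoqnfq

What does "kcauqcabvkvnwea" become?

rekcauqcabvkvnwea

What's happening: prepend "re".
Doing the same to "kcauqcabvkvnwea": "rekcauqcabvkvnwea".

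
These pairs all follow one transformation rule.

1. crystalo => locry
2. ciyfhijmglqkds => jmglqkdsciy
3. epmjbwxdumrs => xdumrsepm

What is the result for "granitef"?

The rule is to move the first 3 characters to the end (rotate left by 3), then delete the first 3 characters.
"granitef" → "nitefgra" → "efgra".

efgra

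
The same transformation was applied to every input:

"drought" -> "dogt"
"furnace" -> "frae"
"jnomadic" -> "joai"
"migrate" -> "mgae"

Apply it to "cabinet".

cbnt

The pattern: keep every other character starting from the first (positions 1st, 3rd, 5th, ...).
For "cabinet" the result is "cbnt".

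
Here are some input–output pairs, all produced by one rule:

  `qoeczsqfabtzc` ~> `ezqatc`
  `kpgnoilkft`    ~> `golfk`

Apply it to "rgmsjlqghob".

Looking at the pairs, the operation is to move the first character to the end, then keep every other character starting from the second (positions 2nd, 4th, 6th, ...).
For "rgmsjlqghob", step one produces "gmsjlqghobr"; step two turns that into "mjqhb".
(Check on "qoeczsqfabtzc": → "oeczsqfabtzcq" → "ezqatc" ✓)

mjqhb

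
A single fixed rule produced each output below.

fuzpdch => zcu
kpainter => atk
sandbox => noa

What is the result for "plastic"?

ail

Each output is the input with this applied: move the first 2 characters to the end (rotate left by 2), then keep one character in every 3, starting at position 1 (positions 1st, 4th, 7th, ...).
Doing the same to "plastic": "ail".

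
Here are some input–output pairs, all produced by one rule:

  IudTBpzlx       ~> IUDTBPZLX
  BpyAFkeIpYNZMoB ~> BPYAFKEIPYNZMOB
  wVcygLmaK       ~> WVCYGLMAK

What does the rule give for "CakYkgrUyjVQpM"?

CAKYKGRUYJVQPM

Each output is the input with this applied: convert every letter to uppercase.
For "CakYkgrUyjVQpM" the result is "CAKYKGRUYJVQPM".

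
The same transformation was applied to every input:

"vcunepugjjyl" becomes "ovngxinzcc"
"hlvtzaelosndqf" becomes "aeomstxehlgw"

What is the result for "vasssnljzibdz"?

In each case the input is transformed by: delete the last 2 characters, then shift every letter 7 places backward in the alphabet (wrapping around).
On "vasssnljzibdz": the first step gives "vasssnljzib", and the second then gives "otlllgecsbu".
(Check on "vcunepugjjyl": → "vcunepugjj" → "ovngxinzcc" ✓)

otlllgecsbu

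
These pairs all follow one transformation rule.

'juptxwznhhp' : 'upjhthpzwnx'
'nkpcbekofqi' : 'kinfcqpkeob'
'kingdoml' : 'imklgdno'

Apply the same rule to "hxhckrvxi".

xihvcxhkr

Rule — swap each adjacent pair of characters (1↔2, 3↔4, ...), then take characters alternately from the front and the back (1st, last, 2nd, 2nd-last, ...).
Doing the same to "hxhckrvxi": "xihvcxhkr".
(Check on "nkpcbekofqi": → "kncpebokqfi" → "kinfcqpkeob" ✓)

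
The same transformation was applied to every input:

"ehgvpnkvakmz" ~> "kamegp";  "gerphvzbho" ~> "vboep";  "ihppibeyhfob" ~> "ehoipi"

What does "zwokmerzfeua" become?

rfuzom

Looking at the pairs, the operation is to swap the front and back halves of the string, then keep every other character starting from the first (positions 1st, 3rd, 5th, ...).
Starting from "zwokmerzfeua": after the first operation, "rzfeuazwokme"; after the second, "rfuzom".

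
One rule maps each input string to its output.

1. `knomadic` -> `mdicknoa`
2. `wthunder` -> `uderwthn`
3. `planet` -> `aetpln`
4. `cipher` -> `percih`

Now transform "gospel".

selgop

Rule — swap the front and back halves of the string, then swap the first and last characters.
Working it through for "gospel": intermediate "pelgos", final "selgop".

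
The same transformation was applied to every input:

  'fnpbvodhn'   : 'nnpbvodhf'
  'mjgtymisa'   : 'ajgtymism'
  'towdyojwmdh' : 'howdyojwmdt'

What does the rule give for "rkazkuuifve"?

ekazkuuifvr

The pattern: swap the first and last characters.
Applying that to "rkazkuuifve" gives "ekazkuuifvr".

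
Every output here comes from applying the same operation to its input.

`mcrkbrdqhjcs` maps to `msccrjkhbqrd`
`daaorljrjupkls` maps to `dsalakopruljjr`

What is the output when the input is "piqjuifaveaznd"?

pdinqzjaueivfa

The rule is to take characters alternately from the front and the back (1st, last, 2nd, 2nd-last, ...).
So "piqjuifaveaznd" becomes "pdinqzjaueivfa".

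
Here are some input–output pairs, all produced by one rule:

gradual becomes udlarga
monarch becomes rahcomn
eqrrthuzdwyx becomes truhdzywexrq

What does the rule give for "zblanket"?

Each output is the input with this applied: move the first 3 characters to the end (rotate left by 3), then swap each adjacent pair of characters (1↔2, 3↔4, ...).
Starting from "zblanket": after the first operation, "anketzbl"; after the second, "naekztlb".

naekztlb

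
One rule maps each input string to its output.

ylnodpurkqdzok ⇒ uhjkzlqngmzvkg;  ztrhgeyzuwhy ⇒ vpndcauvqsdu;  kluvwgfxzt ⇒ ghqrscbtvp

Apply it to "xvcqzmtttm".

trymvipppi

Each output is the input with this applied: shift every letter 4 places backward in the alphabet (wrapping around).
"xvcqzmtttm" → "trymvipppi".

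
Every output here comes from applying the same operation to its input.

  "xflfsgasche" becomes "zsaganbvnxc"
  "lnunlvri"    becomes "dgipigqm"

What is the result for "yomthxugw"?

rtjhocspb

In each case the input is transformed by: shift every letter 5 places backward in the alphabet (wrapping around), then move the last character to the front.
Applying both steps to "yomthxugw": "tjhocspbr", then "rtjhocspb".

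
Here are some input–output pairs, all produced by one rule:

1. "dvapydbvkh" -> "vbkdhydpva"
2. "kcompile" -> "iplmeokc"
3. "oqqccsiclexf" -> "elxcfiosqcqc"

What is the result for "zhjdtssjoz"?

jsosztzdhj

The transformation: move the last 3 characters to the front (rotate right by 3), then take characters alternately from the front and the back (1st, last, 2nd, 2nd-last, ...).
Applying both steps to "zhjdtssjoz": "jozzhjdtss", then "jsosztzdhj".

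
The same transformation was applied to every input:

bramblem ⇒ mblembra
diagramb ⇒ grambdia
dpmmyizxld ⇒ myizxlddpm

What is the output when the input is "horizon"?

Looking at the pairs, the operation is to move the first 3 characters to the end (rotate left by 3).
For "horizon" the result is "izonhor".

izonhor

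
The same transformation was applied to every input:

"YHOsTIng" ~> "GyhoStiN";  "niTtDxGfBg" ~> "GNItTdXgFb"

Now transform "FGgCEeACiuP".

pfgGceEacIU

Looking at the pairs, the operation is to move the last character to the front, then flip the case of every letter.
On "FGgCEeACiuP": the first step gives "PFGgCEeACiu", and the second then gives "pfgGceEacIU".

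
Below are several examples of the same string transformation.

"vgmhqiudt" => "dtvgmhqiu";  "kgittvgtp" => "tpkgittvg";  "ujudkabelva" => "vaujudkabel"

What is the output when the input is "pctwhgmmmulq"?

The rule is to move the last 2 characters to the front (rotate right by 2).
For "pctwhgmmmulq" the result is "lqpctwhgmmmu".

lqpctwhgmmmu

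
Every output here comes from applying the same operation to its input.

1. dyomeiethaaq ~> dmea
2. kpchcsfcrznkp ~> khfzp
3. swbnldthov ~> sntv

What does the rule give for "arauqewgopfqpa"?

Looking at the pairs, the operation is to keep one character in every 3, starting at position 1 (positions 1st, 4th, 7th, ...).
Doing the same to "arauqewgopfqpa": "auwpp".

auwpp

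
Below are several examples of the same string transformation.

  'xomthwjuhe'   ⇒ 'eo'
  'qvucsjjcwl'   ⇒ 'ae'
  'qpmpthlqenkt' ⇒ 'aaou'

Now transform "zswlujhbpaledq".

The transformation: shift every letter 10 places forward in the alphabet (wrapping around), then keep only the vowels.
Working it through for "zswlujhbpaledq": intermediate "jcgvetrlzkvona", final "eoa".

eoa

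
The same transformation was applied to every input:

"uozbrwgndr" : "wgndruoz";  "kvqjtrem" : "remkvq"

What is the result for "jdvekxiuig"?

The pattern: move the first 3 characters to the end (rotate left by 3), then delete the first 2 characters.
On "jdvekxiuig" that produces "xiuigjdv".
(Check on "kvqjtrem": → "jtremkvq" → "remkvq" ✓)

xiuigjdv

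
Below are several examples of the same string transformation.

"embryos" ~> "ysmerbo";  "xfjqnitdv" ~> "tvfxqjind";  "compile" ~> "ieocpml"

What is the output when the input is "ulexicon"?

The transformation: swap each adjacent pair of characters (1↔2, 3↔4, ...), then move the last 2 characters to the front (rotate right by 2).
For "ulexicon" the result is "noluxeci".

noluxeci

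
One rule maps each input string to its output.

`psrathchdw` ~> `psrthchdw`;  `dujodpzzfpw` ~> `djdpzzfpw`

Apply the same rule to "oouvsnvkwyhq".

vsnvkwyhq

Rule — remove every vowel.
So "oouvsnvkwyhq" becomes "vsnvkwyhq".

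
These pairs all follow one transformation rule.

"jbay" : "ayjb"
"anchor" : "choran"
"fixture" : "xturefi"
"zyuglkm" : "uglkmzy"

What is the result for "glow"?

The pattern: move the first 2 characters to the end (rotate left by 2).
On "glow" that produces "owgl".

owgl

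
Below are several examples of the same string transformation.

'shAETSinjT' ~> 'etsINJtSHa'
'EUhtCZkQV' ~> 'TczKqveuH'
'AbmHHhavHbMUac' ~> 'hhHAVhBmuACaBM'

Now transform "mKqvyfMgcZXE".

VYFmGCzxeMkQ

The pattern: move the first 3 characters to the end (rotate left by 3), then flip the case of every letter.
For "mKqvyfMgcZXE", step one produces "vyfMgcZXEmKq"; step two turns that into "VYFmGCzxeMkQ".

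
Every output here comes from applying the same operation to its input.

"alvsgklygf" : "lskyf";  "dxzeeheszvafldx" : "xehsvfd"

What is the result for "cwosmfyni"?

wsfn

What's happening: keep every other character starting from the second (positions 2nd, 4th, 6th, ...).
For "cwosmfyni" the result is "wsfn".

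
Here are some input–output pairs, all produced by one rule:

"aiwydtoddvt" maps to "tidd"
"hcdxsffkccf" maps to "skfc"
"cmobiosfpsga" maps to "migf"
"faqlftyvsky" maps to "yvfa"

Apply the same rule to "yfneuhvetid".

ufed

Looking at the pairs, the operation is to keep one character in every 3, starting at position 2 (positions 2nd, 5th, 8th, ...), then sort the characters into reverse alphabetical order.
Doing the same to "yfneuhvetid": "ufed".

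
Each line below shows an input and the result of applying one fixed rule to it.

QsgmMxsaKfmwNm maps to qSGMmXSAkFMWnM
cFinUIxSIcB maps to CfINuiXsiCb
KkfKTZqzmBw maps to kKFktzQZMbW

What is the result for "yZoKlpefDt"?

What's happening: flip the case of every letter.
Applying that to "yZoKlpefDt" gives "YzOkLPEFdT".

YzOkLPEFdT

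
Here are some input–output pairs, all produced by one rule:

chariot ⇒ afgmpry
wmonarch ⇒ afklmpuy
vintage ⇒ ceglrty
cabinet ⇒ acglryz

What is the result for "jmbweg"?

cehkuz

The rule is to shift every letter 2 places backward in the alphabet (wrapping around), then sort the characters into alphabetical order.
"jmbweg" → "hkzuce" → "cehkuz".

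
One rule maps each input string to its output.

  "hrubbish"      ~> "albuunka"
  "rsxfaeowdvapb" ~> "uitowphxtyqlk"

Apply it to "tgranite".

xmbgtkzm

The pattern: reverse the string, then shift every letter 7 places backward in the alphabet (wrapping around).
Applying both steps to "tgranite": "etinargt", then "xmbgtkzm".
(Check on "rsxfaeowdvapb": → "bpavdwoeafxsr" → "uitowphxtyqlk" ✓)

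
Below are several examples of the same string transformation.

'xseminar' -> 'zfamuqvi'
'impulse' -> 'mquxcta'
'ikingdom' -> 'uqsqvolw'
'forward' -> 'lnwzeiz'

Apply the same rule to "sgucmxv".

daockuf

The transformation: move the last character to the front, then shift every letter 8 places forward in the alphabet (wrapping around).
On "sgucmxv": the first step gives "vsgucmx", and the second then gives "daockuf".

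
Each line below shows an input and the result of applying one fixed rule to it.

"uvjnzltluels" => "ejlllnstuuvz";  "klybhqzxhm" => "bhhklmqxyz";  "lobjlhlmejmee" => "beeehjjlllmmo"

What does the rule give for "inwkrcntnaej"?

The rule is to sort the characters into alphabetical order.
Doing the same to "inwkrcntnaej": "aceijknnnrtw".

aceijknnnrtw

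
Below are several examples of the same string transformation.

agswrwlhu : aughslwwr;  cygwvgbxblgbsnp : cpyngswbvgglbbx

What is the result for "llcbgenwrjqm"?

lmlqcjbrgwen

Each output is the input with this applied: take characters alternately from the front and the back (1st, last, 2nd, 2nd-last, ...).
So "llcbgenwrjqm" becomes "lmlqcjbrgwen".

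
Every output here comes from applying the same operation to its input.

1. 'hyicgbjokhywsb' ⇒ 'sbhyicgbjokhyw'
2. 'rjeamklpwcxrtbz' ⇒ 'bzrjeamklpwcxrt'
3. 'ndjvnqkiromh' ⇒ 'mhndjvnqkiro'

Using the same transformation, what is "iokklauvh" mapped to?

The pattern: move the last 2 characters to the front (rotate right by 2).
Applying that to "iokklauvh" gives "vhiokklau".

vhiokklau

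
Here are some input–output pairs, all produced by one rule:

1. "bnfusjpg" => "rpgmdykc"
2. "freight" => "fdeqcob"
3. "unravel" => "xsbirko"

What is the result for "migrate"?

The transformation: move the first 3 characters to the end (rotate left by 3), then shift every letter 3 places backward in the alphabet (wrapping around).
On "migrate": the first step gives "ratemig", and the second then gives "oxqbjfd".
(Check on "unravel": → "avelunr" → "xsbirko" ✓)

oxqbjfd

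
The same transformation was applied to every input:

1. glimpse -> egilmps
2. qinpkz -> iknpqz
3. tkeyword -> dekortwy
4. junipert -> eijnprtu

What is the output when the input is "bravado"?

aabdorv

The transformation: sort the characters into alphabetical order.
So "bravado" becomes "aabdorv".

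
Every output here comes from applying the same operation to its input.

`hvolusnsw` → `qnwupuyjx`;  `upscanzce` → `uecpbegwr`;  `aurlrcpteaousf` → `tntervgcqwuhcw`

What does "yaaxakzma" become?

czcmbocac

Rule — move the first 2 characters to the end (rotate left by 2), then shift every letter 2 places forward in the alphabet (wrapping around).
On "yaaxakzma" that produces "czcmbocac".
(Check on "upscanzce": → "scanzceup" → "uecpbegwr" ✓)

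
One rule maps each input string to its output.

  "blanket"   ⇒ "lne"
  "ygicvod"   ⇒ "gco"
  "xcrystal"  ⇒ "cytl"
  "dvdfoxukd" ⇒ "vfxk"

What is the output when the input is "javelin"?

In each case the input is transformed by: keep every other character starting from the second (positions 2nd, 4th, 6th, ...).
"javelin" → "aei".

aei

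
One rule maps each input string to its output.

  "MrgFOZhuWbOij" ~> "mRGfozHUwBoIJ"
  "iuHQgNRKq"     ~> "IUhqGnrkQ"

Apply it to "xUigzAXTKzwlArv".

Each output is the input with this applied: flip the case of every letter.
On "xUigzAXTKzwlArv" that produces "XuIGZaxtkZWLaRV".

XuIGZaxtkZWLaRV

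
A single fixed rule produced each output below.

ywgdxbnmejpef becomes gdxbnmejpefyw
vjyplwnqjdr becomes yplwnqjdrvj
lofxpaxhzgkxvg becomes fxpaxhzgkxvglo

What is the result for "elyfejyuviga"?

Rule — move the first 2 characters to the end (rotate left by 2).
"elyfejyuviga" → "yfejyuvigael".

yfejyuvigael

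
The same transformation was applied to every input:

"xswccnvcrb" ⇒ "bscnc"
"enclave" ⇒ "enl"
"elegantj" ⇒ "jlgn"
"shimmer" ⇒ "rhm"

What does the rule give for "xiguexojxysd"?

The pattern: move the last 2 characters to the front (rotate right by 2), then keep every other character starting from the second (positions 2nd, 4th, 6th, ...).
Starting from "xiguexojxysd": after the first operation, "sdxiguexojxy"; after the second, "diuxjy".

diuxjy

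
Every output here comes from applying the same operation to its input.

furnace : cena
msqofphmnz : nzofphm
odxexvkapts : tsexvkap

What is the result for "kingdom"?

Rule — delete the first 3 characters, then move the last 2 characters to the front (rotate right by 2).
Applying both steps to "kingdom": "gdom", then "omgd".
(Check on "msqofphmnz": → "ofphmnz" → "nzofphm" ✓)

omgd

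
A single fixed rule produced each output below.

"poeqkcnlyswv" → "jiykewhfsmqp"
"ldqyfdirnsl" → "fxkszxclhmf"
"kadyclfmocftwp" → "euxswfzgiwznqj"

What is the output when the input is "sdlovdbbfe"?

Rule — shift every letter 6 places backward in the alphabet (wrapping around).
On "sdlovdbbfe" that produces "mxfipxvvzy".

mxfipxvvzy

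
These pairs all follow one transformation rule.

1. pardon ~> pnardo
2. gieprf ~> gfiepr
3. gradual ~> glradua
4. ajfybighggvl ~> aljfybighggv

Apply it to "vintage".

veintag

Rule — swap the first and last characters, then move the last character to the front.
Working it through for "vintage": intermediate "eintagv", final "veintag".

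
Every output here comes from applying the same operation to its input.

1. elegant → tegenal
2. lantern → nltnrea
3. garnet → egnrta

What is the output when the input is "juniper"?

The rule is to swap each adjacent pair of characters (1↔2, 3↔4, ...), then swap the first and last characters.
Working it through for "juniper": intermediate "ujinepr", final "rjinepu".

rjinepu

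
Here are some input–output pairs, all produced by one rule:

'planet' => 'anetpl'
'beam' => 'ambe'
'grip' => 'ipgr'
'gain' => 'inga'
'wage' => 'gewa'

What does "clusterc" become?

Rule — move the first 2 characters to the end (rotate left by 2).
Doing the same to "clusterc": "usterccl".

usterccl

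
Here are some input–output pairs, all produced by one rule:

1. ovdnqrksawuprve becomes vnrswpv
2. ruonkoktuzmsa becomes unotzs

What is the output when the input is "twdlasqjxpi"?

wlsjp

The rule is to keep every other character starting from the second (positions 2nd, 4th, 6th, ...).
So "twdlasqjxpi" becomes "wlsjp".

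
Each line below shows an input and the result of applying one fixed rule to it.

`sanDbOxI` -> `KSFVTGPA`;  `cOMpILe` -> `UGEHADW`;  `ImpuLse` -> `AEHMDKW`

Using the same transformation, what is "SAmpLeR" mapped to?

KSEHDWJ

The transformation: shift every letter 8 places backward in the alphabet (wrapping around), then convert every letter to uppercase.
Applying that to "SAmpLeR" gives "KSEHDWJ".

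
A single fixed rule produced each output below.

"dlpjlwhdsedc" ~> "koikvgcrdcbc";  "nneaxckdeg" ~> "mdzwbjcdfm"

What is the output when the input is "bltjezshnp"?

Rule — move the first character to the end, then shift every letter 1 place backward in the alphabet (wrapping around).
Starting from "bltjezshnp": after the first operation, "ltjezshnpb"; after the second, "ksidyrgmoa".

ksidyrgmoa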